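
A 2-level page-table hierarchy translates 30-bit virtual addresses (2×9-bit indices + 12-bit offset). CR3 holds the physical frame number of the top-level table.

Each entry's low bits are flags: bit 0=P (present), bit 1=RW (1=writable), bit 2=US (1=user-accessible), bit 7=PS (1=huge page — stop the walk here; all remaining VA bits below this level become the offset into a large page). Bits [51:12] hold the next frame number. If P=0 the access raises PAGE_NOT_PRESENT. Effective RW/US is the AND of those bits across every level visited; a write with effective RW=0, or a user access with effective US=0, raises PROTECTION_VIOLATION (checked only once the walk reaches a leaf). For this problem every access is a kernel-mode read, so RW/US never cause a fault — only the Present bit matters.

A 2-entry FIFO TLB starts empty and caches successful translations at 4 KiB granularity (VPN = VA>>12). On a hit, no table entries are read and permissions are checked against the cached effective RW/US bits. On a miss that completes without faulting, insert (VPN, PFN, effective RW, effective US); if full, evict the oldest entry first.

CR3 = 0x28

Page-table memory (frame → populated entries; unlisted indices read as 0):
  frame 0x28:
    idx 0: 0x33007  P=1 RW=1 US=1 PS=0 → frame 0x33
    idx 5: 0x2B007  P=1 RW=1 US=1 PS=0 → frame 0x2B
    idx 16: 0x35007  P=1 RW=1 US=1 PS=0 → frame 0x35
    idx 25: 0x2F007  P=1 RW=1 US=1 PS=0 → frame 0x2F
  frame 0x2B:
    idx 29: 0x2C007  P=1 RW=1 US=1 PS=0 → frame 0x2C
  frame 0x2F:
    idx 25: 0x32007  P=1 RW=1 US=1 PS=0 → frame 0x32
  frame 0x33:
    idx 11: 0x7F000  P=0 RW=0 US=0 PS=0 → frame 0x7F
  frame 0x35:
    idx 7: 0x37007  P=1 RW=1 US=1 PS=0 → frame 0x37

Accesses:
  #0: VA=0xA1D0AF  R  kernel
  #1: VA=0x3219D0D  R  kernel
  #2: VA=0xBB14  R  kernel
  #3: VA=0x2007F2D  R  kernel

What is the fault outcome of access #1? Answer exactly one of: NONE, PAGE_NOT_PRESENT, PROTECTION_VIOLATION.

Walk each access:
#0 VA=0xA1D0AF (r,kernel):
  L0: frame=0x28 idx=5 entry=0x2B007 [P=1 RW=1 US=1 PS=0]
  L1: frame=0x2B idx=29 entry=0x2C007 [P=1 RW=1 US=1 PS=0]
  → PA=0x2C0AF  (2 entries read)
#1 VA=0x3219D0D (r,kernel):
  L0: frame=0x28 idx=25 entry=0x2F007 [P=1 RW=1 US=1 PS=0]
  L1: frame=0x2F idx=25 entry=0x32007 [P=1 RW=1 US=1 PS=0]
  → PA=0x32D0D  (2 entries read)
#2 VA=0xBB14 (r,kernel):
  L0: frame=0x28 idx=0 entry=0x33007 [P=1 RW=1 US=1 PS=0]
  L1: frame=0x33 idx=11 entry=0x7F000 [P=0 RW=0 US=0 PS=0]
  → PAGE_NOT_PRESENT  (2 entries read)
#3 VA=0x2007F2D (r,kernel):
  L0: frame=0x28 idx=16 entry=0x35007 [P=1 RW=1 US=1 PS=0]
  L1: frame=0x35 idx=7 entry=0x37007 [P=1 RW=1 US=1 PS=0]
  → PA=0x37F2D  (2 entries read)

Access #1 fault: NONE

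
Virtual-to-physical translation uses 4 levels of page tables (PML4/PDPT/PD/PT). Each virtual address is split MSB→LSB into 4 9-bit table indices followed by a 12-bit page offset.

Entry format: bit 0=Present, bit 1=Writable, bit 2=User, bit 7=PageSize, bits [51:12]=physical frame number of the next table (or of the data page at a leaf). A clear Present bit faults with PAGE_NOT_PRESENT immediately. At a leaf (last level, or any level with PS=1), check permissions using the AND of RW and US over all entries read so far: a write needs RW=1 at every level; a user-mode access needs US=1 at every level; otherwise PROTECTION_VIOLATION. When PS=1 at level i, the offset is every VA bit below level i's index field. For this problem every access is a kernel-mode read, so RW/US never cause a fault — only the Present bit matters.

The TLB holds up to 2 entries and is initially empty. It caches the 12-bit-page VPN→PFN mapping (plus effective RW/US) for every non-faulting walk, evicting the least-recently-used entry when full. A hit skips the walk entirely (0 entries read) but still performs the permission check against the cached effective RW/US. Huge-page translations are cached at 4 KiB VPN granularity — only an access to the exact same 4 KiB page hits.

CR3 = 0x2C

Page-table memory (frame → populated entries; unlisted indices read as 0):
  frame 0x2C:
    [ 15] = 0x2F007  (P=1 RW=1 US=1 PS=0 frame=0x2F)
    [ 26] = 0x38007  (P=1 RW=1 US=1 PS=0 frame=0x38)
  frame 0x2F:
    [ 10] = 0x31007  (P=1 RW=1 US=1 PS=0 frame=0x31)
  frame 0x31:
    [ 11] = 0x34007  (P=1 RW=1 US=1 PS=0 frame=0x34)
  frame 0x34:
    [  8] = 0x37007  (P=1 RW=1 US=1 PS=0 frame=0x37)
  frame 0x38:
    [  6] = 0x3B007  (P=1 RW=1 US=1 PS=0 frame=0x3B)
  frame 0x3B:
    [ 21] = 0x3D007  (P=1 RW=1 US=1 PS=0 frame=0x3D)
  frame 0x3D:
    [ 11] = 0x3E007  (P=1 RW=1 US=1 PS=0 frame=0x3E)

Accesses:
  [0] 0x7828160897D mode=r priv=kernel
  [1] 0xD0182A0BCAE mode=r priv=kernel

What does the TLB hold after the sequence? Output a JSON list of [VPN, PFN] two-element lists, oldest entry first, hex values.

Walk each access:
#0 VA=0x7828160897D (r,kernel):
  L0 @0x2C[15] → 0x2F007  P=1,RW=1,US=1,PS=0
  L1 @0x2F[10] → 0x31007  P=1,RW=1,US=1,PS=0
  L2 @0x31[11] → 0x34007  P=1,RW=1,US=1,PS=0
  L3 @0x34[8] → 0x37007  P=1,RW=1,US=1,PS=0
  → PA=0x3797D  (4 entries read)
#1 VA=0xD0182A0BCAE (r,kernel):
  L0 @0x2C[26] → 0x38007  P=1,RW=1,US=1,PS=0
  L1 @0x38[6] → 0x3B007  P=1,RW=1,US=1,PS=0
  L2 @0x3B[21] → 0x3D007  P=1,RW=1,US=1,PS=0
  L3 @0x3D[11] → 0x3E007  P=1,RW=1,US=1,PS=0
  → PA=0x3ECAE  (4 entries read)

TLB: [["0x78281608", "0x37"], ["0xD0182A0B", "0x3E"]]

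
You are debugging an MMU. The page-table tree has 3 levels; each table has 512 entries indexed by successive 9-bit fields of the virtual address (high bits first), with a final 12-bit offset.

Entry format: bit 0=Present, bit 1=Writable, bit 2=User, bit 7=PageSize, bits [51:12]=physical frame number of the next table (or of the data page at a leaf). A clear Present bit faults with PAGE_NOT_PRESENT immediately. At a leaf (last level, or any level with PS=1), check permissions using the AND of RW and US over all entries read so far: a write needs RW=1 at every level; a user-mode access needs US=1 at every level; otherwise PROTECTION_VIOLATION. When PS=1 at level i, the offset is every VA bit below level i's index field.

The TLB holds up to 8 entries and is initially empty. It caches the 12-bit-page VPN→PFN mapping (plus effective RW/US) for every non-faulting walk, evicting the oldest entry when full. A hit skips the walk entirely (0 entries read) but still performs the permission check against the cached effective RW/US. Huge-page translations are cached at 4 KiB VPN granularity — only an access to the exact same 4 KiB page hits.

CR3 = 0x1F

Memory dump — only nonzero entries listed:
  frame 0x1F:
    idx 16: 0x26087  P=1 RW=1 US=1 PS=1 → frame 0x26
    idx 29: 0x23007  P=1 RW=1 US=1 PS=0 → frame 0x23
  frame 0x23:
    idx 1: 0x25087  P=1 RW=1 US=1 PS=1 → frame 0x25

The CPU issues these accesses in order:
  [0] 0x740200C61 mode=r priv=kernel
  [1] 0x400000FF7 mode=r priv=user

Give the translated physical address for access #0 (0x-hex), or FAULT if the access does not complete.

Walk each access:
#0 VA=0x740200C61 (r,kernel):
  [0] read 0x1F idx=29: raw=0x23007 flags P=1 W=1 U=1 S=0
  [1] read 0x23 idx=1: raw=0x25087 flags P=1 W=1 U=1 S=1
  → PA=0x25C61 (huge @L1)  (2 entries read)
#1 VA=0x400000FF7 (r,user):
  [0] read 0x1F idx=16: raw=0x26087 flags P=1 W=1 U=1 S=1
  → PA=0x26FF7 (huge @L0)  (1 entries read)

Access #0 PA: 0x25C61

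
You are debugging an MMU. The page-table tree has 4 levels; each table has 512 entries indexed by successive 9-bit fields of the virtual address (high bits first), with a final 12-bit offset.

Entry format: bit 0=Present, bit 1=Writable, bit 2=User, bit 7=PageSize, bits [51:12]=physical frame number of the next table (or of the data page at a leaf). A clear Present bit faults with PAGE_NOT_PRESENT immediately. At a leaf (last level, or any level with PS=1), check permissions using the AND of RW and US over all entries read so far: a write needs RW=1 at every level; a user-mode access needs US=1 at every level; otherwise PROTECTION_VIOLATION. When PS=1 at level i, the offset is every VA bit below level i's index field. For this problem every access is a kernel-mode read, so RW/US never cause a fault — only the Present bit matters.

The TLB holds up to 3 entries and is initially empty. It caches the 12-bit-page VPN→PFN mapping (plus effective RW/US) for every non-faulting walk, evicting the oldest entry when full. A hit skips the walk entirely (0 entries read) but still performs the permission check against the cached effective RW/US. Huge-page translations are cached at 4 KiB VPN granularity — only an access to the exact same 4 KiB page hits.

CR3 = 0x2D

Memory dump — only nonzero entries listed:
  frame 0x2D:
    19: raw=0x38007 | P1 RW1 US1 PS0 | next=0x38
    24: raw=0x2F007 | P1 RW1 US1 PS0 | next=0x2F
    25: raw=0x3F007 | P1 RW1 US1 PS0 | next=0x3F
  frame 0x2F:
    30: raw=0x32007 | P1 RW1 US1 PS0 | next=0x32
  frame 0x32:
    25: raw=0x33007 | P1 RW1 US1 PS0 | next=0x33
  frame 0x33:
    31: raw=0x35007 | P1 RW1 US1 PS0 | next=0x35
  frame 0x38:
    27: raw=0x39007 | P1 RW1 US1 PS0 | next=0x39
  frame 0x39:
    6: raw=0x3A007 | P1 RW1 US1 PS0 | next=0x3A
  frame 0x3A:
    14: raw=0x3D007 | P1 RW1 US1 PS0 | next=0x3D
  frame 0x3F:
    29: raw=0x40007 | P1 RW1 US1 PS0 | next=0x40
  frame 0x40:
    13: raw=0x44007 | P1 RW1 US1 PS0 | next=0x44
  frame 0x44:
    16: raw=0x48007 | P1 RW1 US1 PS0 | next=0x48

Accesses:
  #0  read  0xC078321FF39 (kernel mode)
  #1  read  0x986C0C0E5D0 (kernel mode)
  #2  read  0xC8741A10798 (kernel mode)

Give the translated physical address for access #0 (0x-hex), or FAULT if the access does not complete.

Trace:
#0 VA=0xC078321FF39 (r,kernel):
  L0: frame=0x2D idx=24 entry=0x2F007 [P=1 RW=1 US=1 PS=0]
  L1: frame=0x2F idx=30 entry=0x32007 [P=1 RW=1 US=1 PS=0]
  L2: frame=0x32 idx=25 entry=0x33007 [P=1 RW=1 US=1 PS=0]
  L3: frame=0x33 idx=31 entry=0x35007 [P=1 RW=1 US=1 PS=0]
  → PA=0x35F39  (4 entries read)
#1 VA=0x986C0C0E5D0 (r,kernel):
  L0: frame=0x2D idx=19 entry=0x38007 [P=1 RW=1 US=1 PS=0]
  L1: frame=0x38 idx=27 entry=0x39007 [P=1 RW=1 US=1 PS=0]
  L2: frame=0x39 idx=6 entry=0x3A007 [P=1 RW=1 US=1 PS=0]
  L3: frame=0x3A idx=14 entry=0x3D007 [P=1 RW=1 US=1 PS=0]
  → PA=0x3D5D0  (4 entries read)
#2 VA=0xC8741A10798 (r,kernel):
  L0: frame=0x2D idx=25 entry=0x3F007 [P=1 RW=1 US=1 PS=0]
  L1: frame=0x3F idx=29 entry=0x40007 [P=1 RW=1 US=1 PS=0]
  L2: frame=0x40 idx=13 entry=0x44007 [P=1 RW=1 US=1 PS=0]
  L3: frame=0x44 idx=16 entry=0x48007 [P=1 RW=1 US=1 PS=0]
  → PA=0x48798  (4 entries read)

Access #0 PA: 0x35F39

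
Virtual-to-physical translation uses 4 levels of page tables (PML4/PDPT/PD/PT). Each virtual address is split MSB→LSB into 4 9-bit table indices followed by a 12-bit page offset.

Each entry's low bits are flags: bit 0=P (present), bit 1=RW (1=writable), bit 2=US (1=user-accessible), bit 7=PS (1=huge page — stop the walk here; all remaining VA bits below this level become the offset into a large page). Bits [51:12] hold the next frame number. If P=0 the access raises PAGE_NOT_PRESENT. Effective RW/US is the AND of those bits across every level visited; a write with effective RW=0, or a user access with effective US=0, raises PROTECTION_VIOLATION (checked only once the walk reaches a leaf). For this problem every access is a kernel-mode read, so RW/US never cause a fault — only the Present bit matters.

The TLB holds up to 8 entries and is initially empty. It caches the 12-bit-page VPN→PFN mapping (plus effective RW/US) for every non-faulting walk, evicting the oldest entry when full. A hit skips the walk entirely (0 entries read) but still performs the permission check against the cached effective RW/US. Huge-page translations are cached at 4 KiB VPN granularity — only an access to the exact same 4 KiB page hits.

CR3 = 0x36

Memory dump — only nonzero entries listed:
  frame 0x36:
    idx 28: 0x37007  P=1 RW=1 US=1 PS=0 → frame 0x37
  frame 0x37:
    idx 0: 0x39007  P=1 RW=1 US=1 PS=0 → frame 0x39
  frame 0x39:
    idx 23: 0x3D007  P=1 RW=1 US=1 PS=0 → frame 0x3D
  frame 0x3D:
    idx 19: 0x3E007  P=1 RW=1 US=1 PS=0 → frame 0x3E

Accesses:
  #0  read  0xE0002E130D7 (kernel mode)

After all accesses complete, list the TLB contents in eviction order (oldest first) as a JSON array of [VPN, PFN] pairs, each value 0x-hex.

Walk each access:
#0 VA=0xE0002E130D7 (r,kernel):
  [0] read 0x36 idx=28: raw=0x37007 flags P=1 W=1 U=1 S=0
  [1] read 0x37 idx=0: raw=0x39007 flags P=1 W=1 U=1 S=0
  [2] read 0x39 idx=23: raw=0x3D007 flags P=1 W=1 U=1 S=0
  [3] read 0x3D idx=19: raw=0x3E007 flags P=1 W=1 U=1 S=0
  → PA=0x3E0D7  (4 entries read)

TLB: [["0xE0002E13", "0x3E"]]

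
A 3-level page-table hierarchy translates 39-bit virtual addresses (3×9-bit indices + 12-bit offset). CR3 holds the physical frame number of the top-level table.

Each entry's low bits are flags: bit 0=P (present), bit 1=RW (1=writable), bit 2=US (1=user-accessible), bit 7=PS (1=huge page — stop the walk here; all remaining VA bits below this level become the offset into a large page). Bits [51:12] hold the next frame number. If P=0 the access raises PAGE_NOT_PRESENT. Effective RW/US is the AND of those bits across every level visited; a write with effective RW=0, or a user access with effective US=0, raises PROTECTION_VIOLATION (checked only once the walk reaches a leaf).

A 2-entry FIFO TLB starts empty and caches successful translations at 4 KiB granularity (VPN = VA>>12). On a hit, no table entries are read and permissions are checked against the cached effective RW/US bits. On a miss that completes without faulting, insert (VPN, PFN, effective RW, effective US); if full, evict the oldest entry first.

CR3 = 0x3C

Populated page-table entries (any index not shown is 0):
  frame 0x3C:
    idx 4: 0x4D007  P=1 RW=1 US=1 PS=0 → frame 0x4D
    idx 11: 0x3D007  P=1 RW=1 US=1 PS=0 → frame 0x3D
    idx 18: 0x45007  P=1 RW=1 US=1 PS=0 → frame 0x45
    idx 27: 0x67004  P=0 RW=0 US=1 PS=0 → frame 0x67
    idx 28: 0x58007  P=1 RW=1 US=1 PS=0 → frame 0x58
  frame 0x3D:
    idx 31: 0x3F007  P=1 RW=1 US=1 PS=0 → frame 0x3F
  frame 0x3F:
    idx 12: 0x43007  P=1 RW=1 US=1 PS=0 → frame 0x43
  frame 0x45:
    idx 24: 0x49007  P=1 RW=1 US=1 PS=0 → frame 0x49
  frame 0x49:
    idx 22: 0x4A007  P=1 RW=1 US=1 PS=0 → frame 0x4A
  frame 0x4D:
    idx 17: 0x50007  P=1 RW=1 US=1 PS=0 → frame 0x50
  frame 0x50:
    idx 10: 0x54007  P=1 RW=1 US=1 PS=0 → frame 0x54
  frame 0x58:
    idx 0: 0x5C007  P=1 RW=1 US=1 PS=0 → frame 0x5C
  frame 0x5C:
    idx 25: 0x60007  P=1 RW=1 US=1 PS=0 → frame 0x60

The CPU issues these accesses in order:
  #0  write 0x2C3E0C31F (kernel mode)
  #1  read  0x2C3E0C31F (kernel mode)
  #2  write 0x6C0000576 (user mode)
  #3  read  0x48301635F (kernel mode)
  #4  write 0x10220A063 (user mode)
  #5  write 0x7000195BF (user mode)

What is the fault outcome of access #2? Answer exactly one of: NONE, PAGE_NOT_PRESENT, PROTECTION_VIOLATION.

Per-access translation:
#0 VA=0x2C3E0C31F (w,kernel):
  [0] read 0x3C idx=11: raw=0x3D007 flags P=1 W=1 U=1 S=0
  [1] read 0x3D idx=31: raw=0x3F007 flags P=1 W=1 U=1 S=0
  [2] read 0x3F idx=12: raw=0x43007 flags P=1 W=1 U=1 S=0
  ⇒ phys 0x4331F  [3 reads]
#1 VA=0x2C3E0C31F (r,kernel):
  TLB hit vpn=0x2C3E0C → PA=0x4331F
#2 VA=0x6C0000576 (w,user):
  [0] read 0x3C idx=27: raw=0x67004 flags P=0 W=0 U=1 S=0
  ✗ PAGE_NOT_PRESENT  [1 reads]
#3 VA=0x48301635F (r,kernel):
  [0] read 0x3C idx=18: raw=0x45007 flags P=1 W=1 U=1 S=0
  [1] read 0x45 idx=24: raw=0x49007 flags P=1 W=1 U=1 S=0
  [2] read 0x49 idx=22: raw=0x4A007 flags P=1 W=1 U=1 S=0
  ⇒ phys 0x4A35F  [3 reads]
#4 VA=0x10220A063 (w,user):
  [0] read 0x3C idx=4: raw=0x4D007 flags P=1 W=1 U=1 S=0
  [1] read 0x4D idx=17: raw=0x50007 flags P=1 W=1 U=1 S=0
  [2] read 0x50 idx=10: raw=0x54007 flags P=1 W=1 U=1 S=0
  ⇒ phys 0x54063  [3 reads]
#5 VA=0x7000195BF (w,user):
  [0] read 0x3C idx=28: raw=0x58007 flags P=1 W=1 U=1 S=0
  [1] read 0x58 idx=0: raw=0x5C007 flags P=1 W=1 U=1 S=0
  [2] read 0x5C idx=25: raw=0x60007 flags P=1 W=1 U=1 S=0
  ⇒ phys 0x605BF  [3 reads]

Access #2 fault: PAGE_NOT_PRESENT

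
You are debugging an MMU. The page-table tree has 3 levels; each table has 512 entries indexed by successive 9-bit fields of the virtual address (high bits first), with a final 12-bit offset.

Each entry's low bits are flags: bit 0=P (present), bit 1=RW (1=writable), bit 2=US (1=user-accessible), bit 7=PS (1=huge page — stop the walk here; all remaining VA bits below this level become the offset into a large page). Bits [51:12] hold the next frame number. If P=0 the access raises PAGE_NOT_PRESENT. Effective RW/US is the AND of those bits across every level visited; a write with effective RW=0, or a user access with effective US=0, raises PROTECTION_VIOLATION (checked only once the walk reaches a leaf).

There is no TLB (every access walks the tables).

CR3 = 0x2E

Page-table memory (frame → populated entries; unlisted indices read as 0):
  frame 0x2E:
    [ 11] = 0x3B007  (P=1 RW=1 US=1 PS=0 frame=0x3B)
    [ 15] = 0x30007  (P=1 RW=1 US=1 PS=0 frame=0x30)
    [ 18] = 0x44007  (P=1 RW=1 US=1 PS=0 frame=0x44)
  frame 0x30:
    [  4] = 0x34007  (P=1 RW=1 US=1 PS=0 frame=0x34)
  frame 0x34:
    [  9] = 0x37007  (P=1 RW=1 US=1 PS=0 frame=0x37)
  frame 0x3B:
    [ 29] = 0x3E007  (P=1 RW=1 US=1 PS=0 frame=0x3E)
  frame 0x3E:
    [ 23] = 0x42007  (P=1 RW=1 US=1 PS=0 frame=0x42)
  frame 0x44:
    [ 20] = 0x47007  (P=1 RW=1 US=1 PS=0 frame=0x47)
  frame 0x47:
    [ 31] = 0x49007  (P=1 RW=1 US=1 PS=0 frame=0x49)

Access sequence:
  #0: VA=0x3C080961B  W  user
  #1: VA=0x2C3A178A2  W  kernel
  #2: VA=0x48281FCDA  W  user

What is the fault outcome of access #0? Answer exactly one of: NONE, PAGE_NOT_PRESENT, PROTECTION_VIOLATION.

Per-access translation:
#0 VA=0x3C080961B (w,user):
  [0] read 0x2E idx=15: raw=0x30007 flags P=1 W=1 U=1 S=0
  [1] read 0x30 idx=4: raw=0x34007 flags P=1 W=1 U=1 S=0
  [2] read 0x34 idx=9: raw=0x37007 flags P=1 W=1 U=1 S=0
  ⇒ phys 0x3761B  [3 reads]
#1 VA=0x2C3A178A2 (w,kernel):
  [0] read 0x2E idx=11: raw=0x3B007 flags P=1 W=1 U=1 S=0
  [1] read 0x3B idx=29: raw=0x3E007 flags P=1 W=1 U=1 S=0
  [2] read 0x3E idx=23: raw=0x42007 flags P=1 W=1 U=1 S=0
  ⇒ phys 0x428A2  [3 reads]
#2 VA=0x48281FCDA (w,user):
  [0] read 0x2E idx=18: raw=0x44007 flags P=1 W=1 U=1 S=0
  [1] read 0x44 idx=20: raw=0x47007 flags P=1 W=1 U=1 S=0
  [2] read 0x47 idx=31: raw=0x49007 flags P=1 W=1 U=1 S=0
  ⇒ phys 0x49CDA  [3 reads]

Access #0 fault: NONE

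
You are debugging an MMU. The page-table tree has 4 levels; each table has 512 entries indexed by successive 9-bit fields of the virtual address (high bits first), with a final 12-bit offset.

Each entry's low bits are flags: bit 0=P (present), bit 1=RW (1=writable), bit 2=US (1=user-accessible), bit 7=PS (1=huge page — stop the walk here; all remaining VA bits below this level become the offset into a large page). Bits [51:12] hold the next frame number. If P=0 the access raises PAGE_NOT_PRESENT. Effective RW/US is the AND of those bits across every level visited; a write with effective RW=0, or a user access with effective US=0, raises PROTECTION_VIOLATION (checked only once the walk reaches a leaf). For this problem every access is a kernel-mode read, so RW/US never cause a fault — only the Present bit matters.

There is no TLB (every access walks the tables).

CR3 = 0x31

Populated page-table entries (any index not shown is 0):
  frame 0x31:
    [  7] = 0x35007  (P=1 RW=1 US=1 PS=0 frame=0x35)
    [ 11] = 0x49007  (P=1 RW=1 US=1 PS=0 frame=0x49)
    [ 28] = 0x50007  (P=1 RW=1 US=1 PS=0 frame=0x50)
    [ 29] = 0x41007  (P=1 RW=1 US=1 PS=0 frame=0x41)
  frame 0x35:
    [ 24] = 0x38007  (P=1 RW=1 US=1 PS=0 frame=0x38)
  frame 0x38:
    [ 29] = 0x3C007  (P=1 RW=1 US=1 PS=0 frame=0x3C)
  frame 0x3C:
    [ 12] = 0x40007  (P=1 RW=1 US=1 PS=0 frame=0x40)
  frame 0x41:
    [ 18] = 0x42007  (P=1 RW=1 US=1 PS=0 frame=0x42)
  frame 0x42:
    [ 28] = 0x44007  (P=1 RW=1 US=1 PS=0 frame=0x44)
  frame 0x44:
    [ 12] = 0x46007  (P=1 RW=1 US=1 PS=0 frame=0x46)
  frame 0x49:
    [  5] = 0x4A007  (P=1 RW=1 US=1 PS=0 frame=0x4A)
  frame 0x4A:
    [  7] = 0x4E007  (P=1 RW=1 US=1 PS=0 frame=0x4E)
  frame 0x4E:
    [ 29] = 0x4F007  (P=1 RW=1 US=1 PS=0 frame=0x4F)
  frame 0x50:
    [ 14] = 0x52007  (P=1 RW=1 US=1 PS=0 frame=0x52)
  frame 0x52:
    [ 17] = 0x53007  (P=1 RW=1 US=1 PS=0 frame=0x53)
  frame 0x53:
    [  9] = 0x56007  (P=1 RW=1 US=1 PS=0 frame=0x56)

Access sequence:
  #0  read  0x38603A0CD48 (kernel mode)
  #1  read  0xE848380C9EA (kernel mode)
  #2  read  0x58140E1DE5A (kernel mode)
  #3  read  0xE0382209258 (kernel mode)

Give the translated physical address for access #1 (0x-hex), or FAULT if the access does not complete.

Walk each access:
#0 VA=0x38603A0CD48 (r,kernel):
  [0] read 0x31 idx=7: raw=0x35007 flags P=1 W=1 U=1 S=0
  [1] read 0x35 idx=24: raw=0x38007 flags P=1 W=1 U=1 S=0
  [2] read 0x38 idx=29: raw=0x3C007 flags P=1 W=1 U=1 S=0
  [3] read 0x3C idx=12: raw=0x40007 flags P=1 W=1 U=1 S=0
  ✓ 0x40D48  — 4 lookups
#1 VA=0xE848380C9EA (r,kernel):
  [0] read 0x31 idx=29: raw=0x41007 flags P=1 W=1 U=1 S=0
  [1] read 0x41 idx=18: raw=0x42007 flags P=1 W=1 U=1 S=0
  [2] read 0x42 idx=28: raw=0x44007 flags P=1 W=1 U=1 S=0
  [3] read 0x44 idx=12: raw=0x46007 flags P=1 W=1 U=1 S=0
  ✓ 0x469EA  — 4 lookups
#2 VA=0x58140E1DE5A (r,kernel):
  [0] read 0x31 idx=11: raw=0x49007 flags P=1 W=1 U=1 S=0
  [1] read 0x49 idx=5: raw=0x4A007 flags P=1 W=1 U=1 S=0
  [2] read 0x4A idx=7: raw=0x4E007 flags P=1 W=1 U=1 S=0
  [3] read 0x4E idx=29: raw=0x4F007 flags P=1 W=1 U=1 S=0
  ✓ 0x4FE5A  — 4 lookups
#3 VA=0xE0382209258 (r,kernel):
  [0] read 0x31 idx=28: raw=0x50007 flags P=1 W=1 U=1 S=0
  [1] read 0x50 idx=14: raw=0x52007 flags P=1 W=1 U=1 S=0
  [2] read 0x52 idx=17: raw=0x53007 flags P=1 W=1 U=1 S=0
  [3] read 0x53 idx=9: raw=0x56007 flags P=1 W=1 U=1 S=0
  ✓ 0x56258  — 4 lookups

Access #1 PA: 0x469EA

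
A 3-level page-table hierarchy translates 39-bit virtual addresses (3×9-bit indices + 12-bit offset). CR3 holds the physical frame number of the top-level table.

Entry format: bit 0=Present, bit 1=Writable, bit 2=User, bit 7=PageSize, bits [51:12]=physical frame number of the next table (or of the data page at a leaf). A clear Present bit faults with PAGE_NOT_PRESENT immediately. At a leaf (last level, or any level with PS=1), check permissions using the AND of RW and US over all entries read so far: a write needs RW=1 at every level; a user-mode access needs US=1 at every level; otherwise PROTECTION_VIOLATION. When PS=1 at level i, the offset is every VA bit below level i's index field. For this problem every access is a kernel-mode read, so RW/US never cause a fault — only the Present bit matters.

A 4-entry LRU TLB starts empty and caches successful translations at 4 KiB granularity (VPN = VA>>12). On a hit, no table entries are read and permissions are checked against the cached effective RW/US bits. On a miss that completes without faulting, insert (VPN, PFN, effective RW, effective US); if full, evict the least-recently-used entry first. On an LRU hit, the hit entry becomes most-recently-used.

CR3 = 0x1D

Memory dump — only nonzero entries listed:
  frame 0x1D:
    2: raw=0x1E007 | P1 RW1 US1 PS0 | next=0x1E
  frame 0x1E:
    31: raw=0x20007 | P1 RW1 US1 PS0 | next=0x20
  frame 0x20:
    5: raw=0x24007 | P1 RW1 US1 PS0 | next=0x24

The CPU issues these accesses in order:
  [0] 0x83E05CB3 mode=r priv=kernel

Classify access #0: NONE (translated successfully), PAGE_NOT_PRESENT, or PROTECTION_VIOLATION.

Walk each access:
#0 VA=0x83E05CB3 (r,kernel):
  L0: frame=0x1D idx=2 entry=0x1E007 [P=1 RW=1 US=1 PS=0]
  L1: frame=0x1E idx=31 entry=0x20007 [P=1 RW=1 US=1 PS=0]
  L2: frame=0x20 idx=5 entry=0x24007 [P=1 RW=1 US=1 PS=0]
  → PA=0x24CB3  (3 entries read)

Access #0 fault: NONE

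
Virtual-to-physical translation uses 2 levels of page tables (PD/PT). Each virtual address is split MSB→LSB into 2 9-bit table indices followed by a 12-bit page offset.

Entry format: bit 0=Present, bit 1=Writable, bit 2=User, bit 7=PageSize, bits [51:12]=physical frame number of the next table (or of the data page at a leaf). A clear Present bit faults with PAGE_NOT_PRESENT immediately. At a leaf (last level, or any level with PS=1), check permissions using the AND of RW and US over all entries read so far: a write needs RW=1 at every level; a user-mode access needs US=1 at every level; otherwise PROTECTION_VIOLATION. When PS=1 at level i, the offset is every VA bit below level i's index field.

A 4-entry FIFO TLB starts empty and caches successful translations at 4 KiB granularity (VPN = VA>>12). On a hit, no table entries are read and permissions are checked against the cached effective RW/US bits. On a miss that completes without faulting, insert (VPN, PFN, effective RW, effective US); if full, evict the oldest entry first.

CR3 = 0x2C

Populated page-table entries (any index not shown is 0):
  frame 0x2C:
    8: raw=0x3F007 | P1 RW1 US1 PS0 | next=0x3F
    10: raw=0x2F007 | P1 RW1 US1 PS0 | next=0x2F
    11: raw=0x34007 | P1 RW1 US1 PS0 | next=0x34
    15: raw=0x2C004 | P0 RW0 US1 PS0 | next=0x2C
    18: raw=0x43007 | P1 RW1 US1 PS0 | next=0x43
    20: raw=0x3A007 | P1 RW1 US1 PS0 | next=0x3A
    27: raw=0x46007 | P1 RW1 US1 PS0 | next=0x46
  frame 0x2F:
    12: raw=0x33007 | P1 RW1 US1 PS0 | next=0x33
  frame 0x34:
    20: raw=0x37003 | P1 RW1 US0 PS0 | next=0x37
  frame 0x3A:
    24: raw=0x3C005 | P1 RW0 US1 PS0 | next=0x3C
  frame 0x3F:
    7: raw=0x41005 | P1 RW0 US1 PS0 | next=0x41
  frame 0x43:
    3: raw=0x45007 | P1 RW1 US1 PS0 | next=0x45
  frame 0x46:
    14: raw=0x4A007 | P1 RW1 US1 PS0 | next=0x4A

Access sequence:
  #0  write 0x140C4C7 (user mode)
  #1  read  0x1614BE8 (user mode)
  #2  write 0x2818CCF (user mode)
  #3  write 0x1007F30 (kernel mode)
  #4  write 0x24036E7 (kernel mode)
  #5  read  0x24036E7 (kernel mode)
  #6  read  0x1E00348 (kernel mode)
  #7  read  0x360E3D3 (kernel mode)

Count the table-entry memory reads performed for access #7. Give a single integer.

Per-access translation:
#0 VA=0x140C4C7 (w,user):
  L0: frame=0x2C idx=10 entry=0x2F007 [P=1 RW=1 US=1 PS=0]
  L1: frame=0x2F idx=12 entry=0x33007 [P=1 RW=1 US=1 PS=0]
  ⇒ phys 0x334C7  [2 reads]
#1 VA=0x1614BE8 (r,user):
  L0: frame=0x2C idx=11 entry=0x34007 [P=1 RW=1 US=1 PS=0]
  L1: frame=0x34 idx=20 entry=0x37003 [P=1 RW=1 US=0 PS=0]
  ✗ PROTECTION_VIOLATION  [2 reads]
#2 VA=0x2818CCF (w,user):
  L0: frame=0x2C idx=20 entry=0x3A007 [P=1 RW=1 US=1 PS=0]
  L1: frame=0x3A idx=24 entry=0x3C005 [P=1 RW=0 US=1 PS=0]
  ✗ PROTECTION_VIOLATION  [2 reads]
#3 VA=0x1007F30 (w,kernel):
  L0: frame=0x2C idx=8 entry=0x3F007 [P=1 RW=1 US=1 PS=0]
  L1: frame=0x3F idx=7 entry=0x41005 [P=1 RW=0 US=1 PS=0]
  ✗ PROTECTION_VIOLATION  [2 reads]
#4 VA=0x24036E7 (w,kernel):
  L0: frame=0x2C idx=18 entry=0x43007 [P=1 RW=1 US=1 PS=0]
  L1: frame=0x43 idx=3 entry=0x45007 [P=1 RW=1 US=1 PS=0]
  ⇒ phys 0x456E7  [2 reads]
#5 VA=0x24036E7 (r,kernel):
  TLB hit vpn=0x2403 → PA=0x456E7
#6 VA=0x1E00348 (r,kernel):
  L0: frame=0x2C idx=15 entry=0x2C004 [P=0 RW=0 US=1 PS=0]
  ✗ PAGE_NOT_PRESENT  [1 reads]
#7 VA=0x360E3D3 (r,kernel):
  L0: frame=0x2C idx=27 entry=0x46007 [P=1 RW=1 US=1 PS=0]
  L1: frame=0x46 idx=14 entry=0x4A007 [P=1 RW=1 US=1 PS=0]
  ⇒ phys 0x4A3D3  [2 reads]

Entries read for #7: 2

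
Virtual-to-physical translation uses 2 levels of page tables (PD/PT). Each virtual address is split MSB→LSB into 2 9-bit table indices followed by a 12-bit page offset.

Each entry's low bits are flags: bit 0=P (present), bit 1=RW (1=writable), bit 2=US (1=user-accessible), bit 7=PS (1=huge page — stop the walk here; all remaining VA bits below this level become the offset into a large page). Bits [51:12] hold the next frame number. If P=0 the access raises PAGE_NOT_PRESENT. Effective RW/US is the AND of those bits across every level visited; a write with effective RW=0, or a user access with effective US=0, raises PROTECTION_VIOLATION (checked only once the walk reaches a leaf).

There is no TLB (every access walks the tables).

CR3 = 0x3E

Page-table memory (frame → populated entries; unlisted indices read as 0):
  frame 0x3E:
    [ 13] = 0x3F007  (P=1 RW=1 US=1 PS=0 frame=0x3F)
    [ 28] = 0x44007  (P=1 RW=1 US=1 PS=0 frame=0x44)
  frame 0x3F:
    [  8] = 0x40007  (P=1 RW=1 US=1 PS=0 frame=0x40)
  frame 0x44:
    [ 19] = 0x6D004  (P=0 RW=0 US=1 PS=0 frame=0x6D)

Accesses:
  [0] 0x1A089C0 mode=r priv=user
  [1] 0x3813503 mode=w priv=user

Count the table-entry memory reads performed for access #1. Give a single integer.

Per-access translation:
#0 VA=0x1A089C0 (r,user):
  lvl0: tbl 0x3E, slot 13 ⇒ 0x3F007 (P1/RW1/US1/PS0)
  lvl1: tbl 0x3F, slot 8 ⇒ 0x40007 (P1/RW1/US1/PS0)
  ✓ 0x409C0  — 2 lookups
#1 VA=0x3813503 (w,user):
  lvl0: tbl 0x3E, slot 28 ⇒ 0x44007 (P1/RW1/US1/PS0)
  lvl1: tbl 0x44, slot 19 ⇒ 0x6D004 (P0/RW0/US1/PS0)
  ⇒ fault: PAGE_NOT_PRESENT  — 2 lookups

Entries read for #1: 2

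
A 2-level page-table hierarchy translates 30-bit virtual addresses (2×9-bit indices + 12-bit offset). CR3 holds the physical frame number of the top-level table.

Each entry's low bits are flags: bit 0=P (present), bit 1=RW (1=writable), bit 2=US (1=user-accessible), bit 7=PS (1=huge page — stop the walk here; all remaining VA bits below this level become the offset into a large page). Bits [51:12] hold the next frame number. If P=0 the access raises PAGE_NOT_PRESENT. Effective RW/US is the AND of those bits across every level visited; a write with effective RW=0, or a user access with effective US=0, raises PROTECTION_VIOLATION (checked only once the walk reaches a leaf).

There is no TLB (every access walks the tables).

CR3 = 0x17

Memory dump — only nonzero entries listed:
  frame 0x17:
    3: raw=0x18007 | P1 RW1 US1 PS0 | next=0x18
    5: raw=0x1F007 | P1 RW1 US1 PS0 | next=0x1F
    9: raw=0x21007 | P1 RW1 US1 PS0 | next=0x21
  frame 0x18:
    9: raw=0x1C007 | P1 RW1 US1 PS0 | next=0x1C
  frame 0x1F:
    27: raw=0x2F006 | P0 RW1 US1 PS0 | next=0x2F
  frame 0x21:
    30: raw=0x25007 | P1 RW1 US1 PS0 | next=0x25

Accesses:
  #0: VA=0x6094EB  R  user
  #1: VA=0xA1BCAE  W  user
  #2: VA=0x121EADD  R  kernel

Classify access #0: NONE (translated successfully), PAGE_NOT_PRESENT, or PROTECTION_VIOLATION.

Walk each access:
#0 VA=0x6094EB (r,user):
  L0: frame=0x17 idx=3 entry=0x18007 [P=1 RW=1 US=1 PS=0]
  L1: frame=0x18 idx=9 entry=0x1C007 [P=1 RW=1 US=1 PS=0]
  ✓ 0x1C4EB  — 2 lookups
#1 VA=0xA1BCAE (w,user):
  L0: frame=0x17 idx=5 entry=0x1F007 [P=1 RW=1 US=1 PS=0]
  L1: frame=0x1F idx=27 entry=0x2F006 [P=0 RW=1 US=1 PS=0]
  ⇒ fault: PAGE_NOT_PRESENT  — 2 lookups
#2 VA=0x121EADD (r,kernel):
  L0: frame=0x17 idx=9 entry=0x21007 [P=1 RW=1 US=1 PS=0]
  L1: frame=0x21 idx=30 entry=0x25007 [P=1 RW=1 US=1 PS=0]
  ✓ 0x25ADD  — 2 lookups

Access #0 fault: NONE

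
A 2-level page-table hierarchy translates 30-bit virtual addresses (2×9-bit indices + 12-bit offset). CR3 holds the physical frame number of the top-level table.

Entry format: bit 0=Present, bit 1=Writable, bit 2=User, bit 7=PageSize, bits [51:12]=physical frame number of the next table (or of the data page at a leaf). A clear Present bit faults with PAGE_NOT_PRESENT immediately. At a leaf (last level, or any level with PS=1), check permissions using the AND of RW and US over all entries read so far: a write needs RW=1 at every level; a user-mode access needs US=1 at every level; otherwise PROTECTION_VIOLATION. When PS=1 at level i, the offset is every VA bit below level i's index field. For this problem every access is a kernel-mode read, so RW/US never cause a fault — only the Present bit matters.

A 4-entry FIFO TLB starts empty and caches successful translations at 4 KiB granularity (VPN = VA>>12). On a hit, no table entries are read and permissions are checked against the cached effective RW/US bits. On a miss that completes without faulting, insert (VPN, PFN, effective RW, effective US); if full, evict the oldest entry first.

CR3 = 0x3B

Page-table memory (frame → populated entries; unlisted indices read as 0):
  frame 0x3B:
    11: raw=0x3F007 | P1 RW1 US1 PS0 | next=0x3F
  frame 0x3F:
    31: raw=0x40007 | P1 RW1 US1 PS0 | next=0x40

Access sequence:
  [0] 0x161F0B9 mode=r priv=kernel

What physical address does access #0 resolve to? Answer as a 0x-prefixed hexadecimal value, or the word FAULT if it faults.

Per-access translation:
#0 VA=0x161F0B9 (r,kernel):
  L0: frame=0x3B idx=11 entry=0x3F007 [P=1 RW=1 US=1 PS=0]
  L1: frame=0x3F idx=31 entry=0x40007 [P=1 RW=1 US=1 PS=0]
  → PA=0x400B9  (2 entries read)

Access #0 PA: 0x400B9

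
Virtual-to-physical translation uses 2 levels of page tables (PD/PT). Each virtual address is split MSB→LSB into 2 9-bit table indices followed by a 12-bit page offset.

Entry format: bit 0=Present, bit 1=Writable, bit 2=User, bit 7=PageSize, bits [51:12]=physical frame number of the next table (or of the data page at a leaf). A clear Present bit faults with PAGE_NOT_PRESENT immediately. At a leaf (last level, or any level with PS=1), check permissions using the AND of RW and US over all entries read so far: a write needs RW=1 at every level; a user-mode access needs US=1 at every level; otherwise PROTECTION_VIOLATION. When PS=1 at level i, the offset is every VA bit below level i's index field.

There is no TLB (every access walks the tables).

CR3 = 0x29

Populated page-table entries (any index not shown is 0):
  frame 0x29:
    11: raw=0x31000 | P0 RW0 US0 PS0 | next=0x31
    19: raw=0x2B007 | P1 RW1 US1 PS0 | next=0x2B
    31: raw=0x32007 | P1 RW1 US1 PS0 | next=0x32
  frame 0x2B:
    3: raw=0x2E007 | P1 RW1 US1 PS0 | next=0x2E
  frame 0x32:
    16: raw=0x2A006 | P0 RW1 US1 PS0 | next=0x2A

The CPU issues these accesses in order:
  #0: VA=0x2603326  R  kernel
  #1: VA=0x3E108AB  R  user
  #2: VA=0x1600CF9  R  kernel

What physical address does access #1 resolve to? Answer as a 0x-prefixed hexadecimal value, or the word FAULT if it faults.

Walk each access:
#0 VA=0x2603326 (r,kernel):
  [0] read 0x29 idx=19: raw=0x2B007 flags P=1 W=1 U=1 S=0
  [1] read 0x2B idx=3: raw=0x2E007 flags P=1 W=1 U=1 S=0
  → PA=0x2E326  (2 entries read)
#1 VA=0x3E108AB (r,user):
  [0] read 0x29 idx=31: raw=0x32007 flags P=1 W=1 U=1 S=0
  [1] read 0x32 idx=16: raw=0x2A006 flags P=0 W=1 U=1 S=0
  ⇒ fault: PAGE_NOT_PRESENT  — 2 lookups
#2 VA=0x1600CF9 (r,kernel):
  [0] read 0x29 idx=11: raw=0x31000 flags P=0 W=0 U=0 S=0
  ⇒ fault: PAGE_NOT_PRESENT  — 1 lookups

Access #1 PA: FAULT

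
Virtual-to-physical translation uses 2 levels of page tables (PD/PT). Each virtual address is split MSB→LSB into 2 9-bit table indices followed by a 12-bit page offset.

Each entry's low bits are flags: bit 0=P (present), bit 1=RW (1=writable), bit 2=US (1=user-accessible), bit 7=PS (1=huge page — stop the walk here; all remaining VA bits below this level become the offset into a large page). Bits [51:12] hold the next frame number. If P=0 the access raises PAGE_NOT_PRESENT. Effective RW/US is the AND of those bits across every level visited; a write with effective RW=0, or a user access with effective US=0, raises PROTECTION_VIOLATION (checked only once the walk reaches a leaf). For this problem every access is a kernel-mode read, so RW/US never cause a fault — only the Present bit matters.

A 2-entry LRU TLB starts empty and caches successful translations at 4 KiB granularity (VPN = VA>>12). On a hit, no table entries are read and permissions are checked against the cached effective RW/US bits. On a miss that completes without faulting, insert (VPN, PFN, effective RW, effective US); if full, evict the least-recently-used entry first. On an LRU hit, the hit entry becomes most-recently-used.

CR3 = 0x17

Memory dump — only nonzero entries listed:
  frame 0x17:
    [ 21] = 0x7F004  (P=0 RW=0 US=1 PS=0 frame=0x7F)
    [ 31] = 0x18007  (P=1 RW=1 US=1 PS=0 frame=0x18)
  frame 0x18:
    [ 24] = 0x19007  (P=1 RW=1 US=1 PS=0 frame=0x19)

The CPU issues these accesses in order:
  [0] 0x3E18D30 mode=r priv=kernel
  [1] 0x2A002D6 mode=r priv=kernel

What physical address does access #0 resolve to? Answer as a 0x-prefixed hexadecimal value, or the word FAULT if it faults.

Per-access translation:
#0 VA=0x3E18D30 (r,kernel):
  L0 @0x17[31] → 0x18007  P=1,RW=1,US=1,PS=0
  L1 @0x18[24] → 0x19007  P=1,RW=1,US=1,PS=0
  ✓ 0x19D30  — 2 lookups
#1 VA=0x2A002D6 (r,kernel):
  L0 @0x17[21] → 0x7F004  P=0,RW=0,US=1,PS=0
  ⇒ fault: PAGE_NOT_PRESENT  — 1 lookups

Access #0 PA: 0x19D30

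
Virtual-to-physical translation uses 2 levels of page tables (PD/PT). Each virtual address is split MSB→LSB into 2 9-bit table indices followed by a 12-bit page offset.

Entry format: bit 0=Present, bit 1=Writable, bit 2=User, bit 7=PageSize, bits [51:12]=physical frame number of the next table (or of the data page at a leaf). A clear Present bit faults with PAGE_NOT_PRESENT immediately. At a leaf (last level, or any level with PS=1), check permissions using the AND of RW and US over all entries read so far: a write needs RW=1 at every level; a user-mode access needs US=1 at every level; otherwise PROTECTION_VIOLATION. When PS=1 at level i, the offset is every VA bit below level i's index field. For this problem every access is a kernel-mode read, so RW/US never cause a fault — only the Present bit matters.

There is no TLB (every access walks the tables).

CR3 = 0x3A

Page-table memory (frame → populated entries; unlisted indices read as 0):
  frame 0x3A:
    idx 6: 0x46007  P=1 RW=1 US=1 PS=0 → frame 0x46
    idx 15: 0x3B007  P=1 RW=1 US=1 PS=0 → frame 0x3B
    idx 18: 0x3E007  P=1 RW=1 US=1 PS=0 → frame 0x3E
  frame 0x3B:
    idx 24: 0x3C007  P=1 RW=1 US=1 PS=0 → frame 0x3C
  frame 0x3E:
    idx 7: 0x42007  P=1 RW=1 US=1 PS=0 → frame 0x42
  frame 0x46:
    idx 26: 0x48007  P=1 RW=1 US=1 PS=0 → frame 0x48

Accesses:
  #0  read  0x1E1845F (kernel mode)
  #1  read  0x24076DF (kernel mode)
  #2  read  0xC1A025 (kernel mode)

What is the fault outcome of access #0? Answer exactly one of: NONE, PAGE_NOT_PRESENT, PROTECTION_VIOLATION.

Walk each access:
#0 VA=0x1E1845F (r,kernel):
  L0 @0x3A[15] → 0x3B007  P=1,RW=1,US=1,PS=0
  L1 @0x3B[24] → 0x3C007  P=1,RW=1,US=1,PS=0
  ✓ 0x3C45F  — 2 lookups
#1 VA=0x24076DF (r,kernel):
  L0 @0x3A[18] → 0x3E007  P=1,RW=1,US=1,PS=0
  L1 @0x3E[7] → 0x42007  P=1,RW=1,US=1,PS=0
  ✓ 0x426DF  — 2 lookups
#2 VA=0xC1A025 (r,kernel):
  L0 @0x3A[6] → 0x46007  P=1,RW=1,US=1,PS=0
  L1 @0x46[26] → 0x48007  P=1,RW=1,US=1,PS=0
  ✓ 0x48025  — 2 lookups

Access #0 fault: NONE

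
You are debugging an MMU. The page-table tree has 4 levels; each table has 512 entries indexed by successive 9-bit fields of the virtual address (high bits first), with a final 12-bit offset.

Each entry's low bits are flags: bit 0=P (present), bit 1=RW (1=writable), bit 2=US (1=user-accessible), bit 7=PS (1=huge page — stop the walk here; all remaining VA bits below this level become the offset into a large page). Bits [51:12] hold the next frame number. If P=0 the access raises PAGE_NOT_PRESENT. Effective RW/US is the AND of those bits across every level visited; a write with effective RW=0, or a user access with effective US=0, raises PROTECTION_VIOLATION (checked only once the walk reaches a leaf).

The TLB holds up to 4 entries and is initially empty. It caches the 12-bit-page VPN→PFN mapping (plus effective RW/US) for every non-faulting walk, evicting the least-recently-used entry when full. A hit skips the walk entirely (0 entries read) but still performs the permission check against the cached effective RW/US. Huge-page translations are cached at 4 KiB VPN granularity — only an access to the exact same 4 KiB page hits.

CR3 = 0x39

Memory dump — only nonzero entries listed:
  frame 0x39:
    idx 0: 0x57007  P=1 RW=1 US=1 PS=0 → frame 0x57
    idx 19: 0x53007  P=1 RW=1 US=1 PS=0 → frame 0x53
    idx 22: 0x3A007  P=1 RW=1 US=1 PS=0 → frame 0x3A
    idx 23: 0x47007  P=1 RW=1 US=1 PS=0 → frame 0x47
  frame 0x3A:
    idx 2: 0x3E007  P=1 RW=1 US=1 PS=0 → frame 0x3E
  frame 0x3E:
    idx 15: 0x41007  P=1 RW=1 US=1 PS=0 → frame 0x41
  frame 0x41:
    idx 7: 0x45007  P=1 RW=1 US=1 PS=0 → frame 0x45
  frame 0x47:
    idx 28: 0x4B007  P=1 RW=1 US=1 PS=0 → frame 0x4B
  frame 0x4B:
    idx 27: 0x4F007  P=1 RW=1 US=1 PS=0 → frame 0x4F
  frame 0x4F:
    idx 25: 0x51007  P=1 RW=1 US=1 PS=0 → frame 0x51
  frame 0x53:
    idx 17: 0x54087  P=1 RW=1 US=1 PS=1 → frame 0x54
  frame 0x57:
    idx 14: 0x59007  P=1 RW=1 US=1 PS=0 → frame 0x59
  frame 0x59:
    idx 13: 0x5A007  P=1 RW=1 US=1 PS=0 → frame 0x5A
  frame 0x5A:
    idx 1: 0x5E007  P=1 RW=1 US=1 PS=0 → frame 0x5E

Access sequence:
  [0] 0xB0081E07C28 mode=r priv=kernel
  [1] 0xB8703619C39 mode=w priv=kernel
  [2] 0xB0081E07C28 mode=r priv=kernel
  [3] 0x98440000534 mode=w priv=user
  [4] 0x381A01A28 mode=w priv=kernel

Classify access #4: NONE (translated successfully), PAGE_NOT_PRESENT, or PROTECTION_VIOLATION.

Trace:
#0 VA=0xB0081E07C28 (r,kernel):
  lvl0: tbl 0x39, slot 22 ⇒ 0x3A007 (P1/RW1/US1/PS0)
  lvl1: tbl 0x3A, slot 2 ⇒ 0x3E007 (P1/RW1/US1/PS0)
  lvl2: tbl 0x3E, slot 15 ⇒ 0x41007 (P1/RW1/US1/PS0)
  lvl3: tbl 0x41, slot 7 ⇒ 0x45007 (P1/RW1/US1/PS0)
  → PA=0x45C28  (4 entries read)
#1 VA=0xB8703619C39 (w,kernel):
  lvl0: tbl 0x39, slot 23 ⇒ 0x47007 (P1/RW1/US1/PS0)
  lvl1: tbl 0x47, slot 28 ⇒ 0x4B007 (P1/RW1/US1/PS0)
  lvl2: tbl 0x4B, slot 27 ⇒ 0x4F007 (P1/RW1/US1/PS0)
  lvl3: tbl 0x4F, slot 25 ⇒ 0x51007 (P1/RW1/US1/PS0)
  → PA=0x51C39  (4 entries read)
#2 VA=0xB0081E07C28 (r,kernel):
  TLB hit vpn=0xB0081E07 → PA=0x45C28
#3 VA=0x98440000534 (w,user):
  lvl0: tbl 0x39, slot 19 ⇒ 0x53007 (P1/RW1/US1/PS0)
  lvl1: tbl 0x53, slot 17 ⇒ 0x54087 (P1/RW1/US1/PS1)
  → PA=0x54534 (huge @L1)  (2 entries read)
#4 VA=0x381A01A28 (w,kernel):
  lvl0: tbl 0x39, slot 0 ⇒ 0x57007 (P1/RW1/US1/PS0)
  lvl1: tbl 0x57, slot 14 ⇒ 0x59007 (P1/RW1/US1/PS0)
  lvl2: tbl 0x59, slot 13 ⇒ 0x5A007 (P1/RW1/US1/PS0)
  lvl3: tbl 0x5A, slot 1 ⇒ 0x5E007 (P1/RW1/US1/PS0)
  → PA=0x5EA28  (4 entries read)

Access #4 fault: NONE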